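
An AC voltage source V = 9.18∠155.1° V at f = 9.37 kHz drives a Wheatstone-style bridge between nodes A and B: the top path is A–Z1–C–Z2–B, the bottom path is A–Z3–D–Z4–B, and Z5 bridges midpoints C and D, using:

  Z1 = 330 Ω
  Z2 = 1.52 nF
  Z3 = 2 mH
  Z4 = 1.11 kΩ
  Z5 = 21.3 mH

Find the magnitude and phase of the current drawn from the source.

Step 1 — Angular frequency: ω = 2π·f = 2π·9370 = 5.887e+04 rad/s.
Step 2 — Component impedances:
  Z1: Z = R = 330 Ω
  Z2: Z = 1/(jωC) = -j/(ω·C) = 0 - j1.117e+04 Ω
  Z3: Z = jωL = j·5.887e+04·0.002 = 0 + j117.7 Ω
  Z4: Z = R = 1110 Ω
  Z5: Z = jωL = j·5.887e+04·0.0213 = 0 + j1254 Ω
Step 3 — Bridge requires nodal analysis (the Z5 bridge couples midpoints C and D, so the two paths cannot be reduced to a simple series/parallel combination). Setting node B to ground and injecting 1 A at node A, the 3-node admittance system at A, C, D solves to V_A = Z_AB = 1119 + j1.212 Ω = 1119∠0.1° Ω.
Step 4 — Source phasor: V = 9.18∠155.1° V = -8.327 + j3.865 V.
Step 5 — Ohm's law: I = V / Z_total = (-8.327 + j3.865) / (1119 + j1.212) = -0.007437 + j0.003462 A.
Step 6 — Convert to polar: |I| = 0.008203 A, ∠I = 155.0°.

I = 0.008203∠155.0° A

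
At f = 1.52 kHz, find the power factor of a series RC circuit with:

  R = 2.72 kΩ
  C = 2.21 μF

Step 1 — Angular frequency: ω = 2π·f = 2π·1520 = 9550 rad/s.
Step 2 — Component impedances:
  R: Z = R = 2720 Ω
  C: Z = 1/(jωC) = -j/(ω·C) = 0 - j47.38 Ω
Step 3 — Series combination: Z_total = R + C = 2720 - j47.38 Ω = 2720∠-1.0° Ω.
Step 4 — Power factor: PF = cos(φ) = Re(Z)/|Z| = 2720/2720.41 = 0.9998.
Step 5 — Type: Im(Z) = -47.38 ⇒ leading (phase φ = -1.0°).

PF = 0.9998 (leading, φ = -1.0°)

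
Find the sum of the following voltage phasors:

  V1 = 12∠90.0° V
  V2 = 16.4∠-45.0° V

Step 1 — Convert each phasor to rectangular form:
  V1 = 12·(cos(90.0°) + j·sin(90.0°)) = 0 + j12 V
  V2 = 16.4·(cos(-45.0°) + j·sin(-45.0°)) = 11.6 - j11.6 V
Step 2 — Sum components: V_total = 11.6 + j0.4034 V.
Step 3 — Convert to polar: |V_total| = 11.6 V, ∠V_total = 2.0°.

V_total = 11.6∠2.0° V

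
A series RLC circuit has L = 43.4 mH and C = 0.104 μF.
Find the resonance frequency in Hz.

Step 1 — Resonance condition Im(Z)=0 gives ω₀ = 1/√(LC).
Step 2 — ω₀ = 1/√(0.0434·1.04e-07) = 1.488e+04 rad/s.
Step 3 — f₀ = ω₀/(2π) = 2369 Hz.

f₀ = 2369 Hz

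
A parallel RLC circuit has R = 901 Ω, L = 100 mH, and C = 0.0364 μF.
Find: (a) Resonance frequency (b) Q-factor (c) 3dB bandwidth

Step 1 — Resonance: ω₀ = 1/√(LC) = 1/√(0.1·3.64e-08) = 1.657e+04 rad/s.
Step 2 — f₀ = ω₀/(2π) = 2638 Hz.
Step 3 — Parallel Q: Q = R/(ω₀L) = 901/(1.657e+04·0.1) = 0.5436.
Step 4 — Bandwidth: Δω = ω₀/Q = 3.049e+04 rad/s; BW = Δω/(2π) = 4853 Hz.

(a) f₀ = 2638 Hz  (b) Q = 0.5436  (c) BW = 4853 Hz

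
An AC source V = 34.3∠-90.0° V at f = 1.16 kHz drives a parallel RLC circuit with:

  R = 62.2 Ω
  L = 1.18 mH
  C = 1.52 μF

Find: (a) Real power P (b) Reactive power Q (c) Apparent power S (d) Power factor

Step 1 — Angular frequency: ω = 2π·f = 2π·1160 = 7288 rad/s.
Step 2 — Component impedances:
  R: Z = R = 62.2 Ω
  L: Z = jωL = j·7288·0.00118 = 0 + j8.6 Ω
  C: Z = 1/(jωC) = -j/(ω·C) = 0 - j90.26 Ω
Step 3 — Parallel combination: 1/Z_total = 1/R + 1/L + 1/C; Z_total = 1.42 + j9.289 Ω = 9.397∠81.3° Ω.
Step 4 — Source phasor: V = 34.3∠-90.0° V = 0 - j34.3 V.
Step 5 — Current: I = V / Z = -3.608 - j0.5514 A = 3.65∠-171.3° A.
Step 6 — Complex power: S = V·I* = 18.91 + j123.8 VA.
Step 7 — Real power: P = Re(S) = 18.91 W.
Step 8 — Reactive power: Q = Im(S) = 123.8 VAR.
Step 9 — Apparent power: |S| = 125.2 VA.
Step 10 — Power factor: PF = P/|S| = 0.1511 (lagging).

(a) P = 18.91 W  (b) Q = 123.8 VAR  (c) S = 125.2 VA  (d) PF = 0.1511 (lagging)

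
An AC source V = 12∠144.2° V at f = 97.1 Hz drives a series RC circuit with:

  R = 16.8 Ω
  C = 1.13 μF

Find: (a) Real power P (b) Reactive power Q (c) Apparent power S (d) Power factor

Step 1 — Angular frequency: ω = 2π·f = 2π·97.1 = 610.1 rad/s.
Step 2 — Component impedances:
  R: Z = R = 16.8 Ω
  C: Z = 1/(jωC) = -j/(ω·C) = 0 - j1451 Ω
Step 3 — Series combination: Z_total = R + C = 16.8 - j1451 Ω = 1451∠-89.3° Ω.
Step 4 — Source phasor: V = 12∠144.2° V = -9.733 + j7.019 V.
Step 5 — Current: I = V / Z = -0.004916 - j0.006653 A = 0.008272∠-126.5° A.
Step 6 — Complex power: S = V·I* = 0.00115 - j0.09926 VA.
Step 7 — Real power: P = Re(S) = 0.00115 W.
Step 8 — Reactive power: Q = Im(S) = -0.09926 VAR.
Step 9 — Apparent power: |S| = 0.09927 VA.
Step 10 — Power factor: PF = P/|S| = 0.01158 (leading).

(a) P = 0.00115 W  (b) Q = -0.09926 VAR  (c) S = 0.09927 VA  (d) PF = 0.01158 (leading)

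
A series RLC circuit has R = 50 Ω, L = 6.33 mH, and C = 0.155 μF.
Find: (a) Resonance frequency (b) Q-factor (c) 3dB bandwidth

Step 1 — Resonance: ω₀ = 1/√(LC) = 1/√(0.00633·1.55e-07) = 3.193e+04 rad/s.
Step 2 — f₀ = ω₀/(2π) = 5081 Hz.
Step 3 — Series Q: Q = ω₀L/R = 3.193e+04·0.00633/50 = 4.042.
Step 4 — Bandwidth: Δω = ω₀/Q = 7899 rad/s; BW = Δω/(2π) = 1257 Hz.

(a) f₀ = 5081 Hz  (b) Q = 4.042  (c) BW = 1257 Hz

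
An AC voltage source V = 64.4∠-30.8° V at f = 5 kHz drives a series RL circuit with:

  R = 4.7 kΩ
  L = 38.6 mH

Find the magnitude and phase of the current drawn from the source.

Step 1 — Angular frequency: ω = 2π·f = 2π·5000 = 3.142e+04 rad/s.
Step 2 — Component impedances:
  R: Z = R = 4700 Ω
  L: Z = jωL = j·3.142e+04·0.0386 = 0 + j1213 Ω
Step 3 — Series combination: Z_total = R + L = 4700 + j1213 Ω = 4854∠14.5° Ω.
Step 4 — Source phasor: V = 64.4∠-30.8° V = 55.32 - j32.98 V.
Step 5 — Ohm's law: I = V / Z_total = (55.32 - j32.98) / (4700 + j1213) = 0.009338 - j0.009425 A.
Step 6 — Convert to polar: |I| = 0.01327 A, ∠I = -45.3°.

I = 0.01327∠-45.3° A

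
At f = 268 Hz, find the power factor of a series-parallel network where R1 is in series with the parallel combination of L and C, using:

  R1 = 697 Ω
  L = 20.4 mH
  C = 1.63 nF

Step 1 — Angular frequency: ω = 2π·f = 2π·268 = 1684 rad/s.
Step 2 — Component impedances:
  R1: Z = R = 697 Ω
  L: Z = jωL = j·1684·0.0204 = 0 + j34.35 Ω
  C: Z = 1/(jωC) = -j/(ω·C) = 0 - j3.643e+05 Ω
Step 3 — Parallel branch: L || C = 1/(1/L + 1/C) = 0 + j34.35 Ω.
Step 4 — Series with R1: Z_total = R1 + (L || C) = 697 + j34.35 Ω = 697.8∠2.8° Ω.
Step 5 — Power factor: PF = cos(φ) = Re(Z)/|Z| = 697/697.85 = 0.9988.
Step 6 — Type: Im(Z) = 34.35 ⇒ lagging (phase φ = 2.8°).

PF = 0.9988 (lagging, φ = 2.8°)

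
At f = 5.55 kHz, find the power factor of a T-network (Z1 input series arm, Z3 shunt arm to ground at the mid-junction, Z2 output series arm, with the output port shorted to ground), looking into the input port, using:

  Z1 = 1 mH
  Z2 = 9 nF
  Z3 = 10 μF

Step 1 — Angular frequency: ω = 2π·f = 2π·5550 = 3.487e+04 rad/s.
Step 2 — Component impedances:
  Z1: Z = jωL = j·3.487e+04·0.001 = 0 + j34.87 Ω
  Z2: Z = 1/(jωC) = -j/(ω·C) = 0 - j3186 Ω
  Z3: Z = 1/(jωC) = -j/(ω·C) = 0 - j2.868 Ω
Step 3 — With the output port shorted to ground, the output series arm Z2 runs from the junction to ground; the shunt arm Z3 also runs from the junction to ground. They appear in parallel: Z3 || Z2 = 0 - j2.865 Ω.
Step 4 — Series with input arm Z1: Z_in = Z1 + (Z3 || Z2) = 0 + j32.01 Ω = 32.01∠90.0° Ω.
Step 5 — Power factor: PF = cos(φ) = Re(Z)/|Z| = 0/32.01 = 0.
Step 6 — Type: Im(Z) = 32.01 ⇒ lagging (phase φ = 90.0°).

PF = 0 (lagging, φ = 90.0°)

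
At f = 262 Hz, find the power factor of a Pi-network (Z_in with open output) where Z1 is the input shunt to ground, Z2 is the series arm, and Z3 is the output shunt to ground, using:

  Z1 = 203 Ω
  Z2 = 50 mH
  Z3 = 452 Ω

Step 1 — Angular frequency: ω = 2π·f = 2π·262 = 1646 rad/s.
Step 2 — Component impedances:
  Z1: Z = R = 203 Ω
  Z2: Z = jωL = j·1646·0.05 = 0 + j82.31 Ω
  Z3: Z = R = 452 Ω
Step 3 — With open output, the series arm Z2 and the output shunt Z3 appear in series to ground: Z2 + Z3 = 452 + j82.31 Ω.
Step 4 — Parallel with input shunt Z1: Z_in = Z1 || (Z2 + Z3) = 141.1 + j7.783 Ω = 141.3∠3.2° Ω.
Step 5 — Power factor: PF = cos(φ) = Re(Z)/|Z| = 141.064/141.278 = 0.9985.
Step 6 — Type: Im(Z) = 7.783 ⇒ lagging (phase φ = 3.2°).

PF = 0.9985 (lagging, φ = 3.2°)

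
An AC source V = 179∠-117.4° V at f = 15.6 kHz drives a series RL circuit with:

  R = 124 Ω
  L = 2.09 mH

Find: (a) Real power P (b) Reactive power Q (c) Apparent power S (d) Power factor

Step 1 — Angular frequency: ω = 2π·f = 2π·1.56e+04 = 9.802e+04 rad/s.
Step 2 — Component impedances:
  R: Z = R = 124 Ω
  L: Z = jωL = j·9.802e+04·0.00209 = 0 + j204.9 Ω
Step 3 — Series combination: Z_total = R + L = 124 + j204.9 Ω = 239.5∠58.8° Ω.
Step 4 — Source phasor: V = 179∠-117.4° V = -82.38 - j158.9 V.
Step 5 — Current: I = V / Z = -0.7459 - j0.04936 A = 0.7475∠-176.2° A.
Step 6 — Complex power: S = V·I* = 69.29 + j114.5 VA.
Step 7 — Real power: P = Re(S) = 69.29 W.
Step 8 — Reactive power: Q = Im(S) = 114.5 VAR.
Step 9 — Apparent power: |S| = 133.8 VA.
Step 10 — Power factor: PF = P/|S| = 0.5178 (lagging).

(a) P = 69.29 W  (b) Q = 114.5 VAR  (c) S = 133.8 VA  (d) PF = 0.5178 (lagging)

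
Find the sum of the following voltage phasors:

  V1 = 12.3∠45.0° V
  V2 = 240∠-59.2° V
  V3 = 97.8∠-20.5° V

Step 1 — Convert each phasor to rectangular form:
  V1 = 12.3·(cos(45.0°) + j·sin(45.0°)) = 8.697 + j8.697 V
  V2 = 240·(cos(-59.2°) + j·sin(-59.2°)) = 122.9 - j206.2 V
  V3 = 97.8·(cos(-20.5°) + j·sin(-20.5°)) = 91.61 - j34.25 V
Step 2 — Sum components: V_total = 223.2 - j231.7 V.
Step 3 — Convert to polar: |V_total| = 321.7 V, ∠V_total = -46.1°.

V_total = 321.7∠-46.1° V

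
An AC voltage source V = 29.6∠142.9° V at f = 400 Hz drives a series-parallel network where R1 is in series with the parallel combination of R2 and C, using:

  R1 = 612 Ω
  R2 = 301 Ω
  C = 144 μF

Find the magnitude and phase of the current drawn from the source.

Step 1 — Angular frequency: ω = 2π·f = 2π·400 = 2513 rad/s.
Step 2 — Component impedances:
  R1: Z = R = 612 Ω
  R2: Z = R = 301 Ω
  C: Z = 1/(jωC) = -j/(ω·C) = 0 - j2.763 Ω
Step 3 — Parallel branch: R2 || C = 1/(1/R2 + 1/C) = 0.02536 - j2.763 Ω.
Step 4 — Series with R1: Z_total = R1 + (R2 || C) = 612 - j2.763 Ω = 612∠-0.3° Ω.
Step 5 — Source phasor: V = 29.6∠142.9° V = -23.61 + j17.85 V.
Step 6 — Ohm's law: I = V / Z_total = (-23.61 + j17.85) / (612 - j2.763) = -0.03871 + j0.029 A.
Step 7 — Convert to polar: |I| = 0.04836 A, ∠I = 143.2°.

I = 0.04836∠143.2° A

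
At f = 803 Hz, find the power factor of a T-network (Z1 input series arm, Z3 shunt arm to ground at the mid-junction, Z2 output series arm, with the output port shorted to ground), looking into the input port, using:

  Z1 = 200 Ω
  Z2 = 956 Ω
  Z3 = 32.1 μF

Step 1 — Angular frequency: ω = 2π·f = 2π·803 = 5045 rad/s.
Step 2 — Component impedances:
  Z1: Z = R = 200 Ω
  Z2: Z = R = 956 Ω
  Z3: Z = 1/(jωC) = -j/(ω·C) = 0 - j6.174 Ω
Step 3 — With the output port shorted to ground, the output series arm Z2 runs from the junction to ground; the shunt arm Z3 also runs from the junction to ground. They appear in parallel: Z3 || Z2 = 0.03988 - j6.174 Ω.
Step 4 — Series with input arm Z1: Z_in = Z1 + (Z3 || Z2) = 200 - j6.174 Ω = 200.1∠-1.8° Ω.
Step 5 — Power factor: PF = cos(φ) = Re(Z)/|Z| = 200/200.1 = 0.9995.
Step 6 — Type: Im(Z) = -6.174 ⇒ leading (phase φ = -1.8°).

PF = 0.9995 (leading, φ = -1.8°)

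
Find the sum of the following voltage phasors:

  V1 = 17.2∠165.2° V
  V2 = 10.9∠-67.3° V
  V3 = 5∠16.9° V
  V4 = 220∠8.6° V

Step 1 — Convert each phasor to rectangular form:
  V1 = 17.2·(cos(165.2°) + j·sin(165.2°)) = -16.63 + j4.394 V
  V2 = 10.9·(cos(-67.3°) + j·sin(-67.3°)) = 4.206 - j10.06 V
  V3 = 5·(cos(16.9°) + j·sin(16.9°)) = 4.784 + j1.454 V
  V4 = 220·(cos(8.6°) + j·sin(8.6°)) = 217.5 + j32.9 V
Step 2 — Sum components: V_total = 209.9 + j28.69 V.
Step 3 — Convert to polar: |V_total| = 211.8 V, ∠V_total = 7.8°.

V_total = 211.8∠7.8° V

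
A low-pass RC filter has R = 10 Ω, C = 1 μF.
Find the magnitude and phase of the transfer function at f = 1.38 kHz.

Step 1 — Angular frequency: ω = 2π·1380 = 8671 rad/s.
Step 2 — Transfer function: H(jω) = 1/(1 + jωRC).
Step 3 — Denominator: 1 + jωRC = 1 + j·8671·10·1e-06 = 1 + j0.08671.
Step 4 — H = 0.9925 - j0.08606.
Step 5 — Magnitude: |H| = 0.9963 (-0.0 dB); phase: φ = -5.0°.

|H| = 0.9963 (-0.0 dB), φ = -5.0°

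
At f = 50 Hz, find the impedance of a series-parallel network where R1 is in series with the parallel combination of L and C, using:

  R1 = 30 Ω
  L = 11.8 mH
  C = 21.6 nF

Step 1 — Angular frequency: ω = 2π·f = 2π·50 = 314.2 rad/s.
Step 2 — Component impedances:
  R1: Z = R = 30 Ω
  L: Z = jωL = j·314.2·0.0118 = 0 + j3.707 Ω
  C: Z = 1/(jωC) = -j/(ω·C) = 0 - j1.474e+05 Ω
Step 3 — Parallel branch: L || C = 1/(1/L + 1/C) = 0 + j3.707 Ω.
Step 4 — Series with R1: Z_total = R1 + (L || C) = 30 + j3.707 Ω = 30.23∠7.0° Ω.

Z = 30 + j3.707 Ω = 30.23∠7.0° Ω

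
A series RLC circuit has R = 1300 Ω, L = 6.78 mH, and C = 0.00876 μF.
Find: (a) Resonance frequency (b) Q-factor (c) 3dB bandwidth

Step 1 — Resonance: ω₀ = 1/√(LC) = 1/√(0.00678·8.76e-09) = 1.298e+05 rad/s.
Step 2 — f₀ = ω₀/(2π) = 2.065e+04 Hz.
Step 3 — Series Q: Q = ω₀L/R = 1.298e+05·0.00678/1300 = 0.6767.
Step 4 — Bandwidth: Δω = ω₀/Q = 1.917e+05 rad/s; BW = Δω/(2π) = 3.052e+04 Hz.

(a) f₀ = 2.065e+04 Hz  (b) Q = 0.6767  (c) BW = 3.052e+04 Hz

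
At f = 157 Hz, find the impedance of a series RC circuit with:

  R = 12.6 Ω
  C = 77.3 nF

Step 1 — Angular frequency: ω = 2π·f = 2π·157 = 986.5 rad/s.
Step 2 — Component impedances:
  R: Z = R = 12.6 Ω
  C: Z = 1/(jωC) = -j/(ω·C) = 0 - j1.311e+04 Ω
Step 3 — Series combination: Z_total = R + C = 12.6 - j1.311e+04 Ω = 1.311e+04∠-89.9° Ω.

Z = 12.6 - j1.311e+04 Ω = 1.311e+04∠-89.9° Ω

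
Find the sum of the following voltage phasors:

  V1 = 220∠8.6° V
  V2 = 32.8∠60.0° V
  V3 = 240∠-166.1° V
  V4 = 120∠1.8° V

Step 1 — Convert each phasor to rectangular form:
  V1 = 220·(cos(8.6°) + j·sin(8.6°)) = 217.5 + j32.9 V
  V2 = 32.8·(cos(60.0°) + j·sin(60.0°)) = 16.4 + j28.41 V
  V3 = 240·(cos(-166.1°) + j·sin(-166.1°)) = -233 - j57.65 V
  V4 = 120·(cos(1.8°) + j·sin(1.8°)) = 119.9 + j3.769 V
Step 2 — Sum components: V_total = 120.9 + j7.418 V.
Step 3 — Convert to polar: |V_total| = 121.1 V, ∠V_total = 3.5°.

V_total = 121.1∠3.5° V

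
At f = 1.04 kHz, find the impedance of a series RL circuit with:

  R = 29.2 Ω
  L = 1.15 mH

Step 1 — Angular frequency: ω = 2π·f = 2π·1040 = 6535 rad/s.
Step 2 — Component impedances:
  R: Z = R = 29.2 Ω
  L: Z = jωL = j·6535·0.00115 = 0 + j7.515 Ω
Step 3 — Series combination: Z_total = R + L = 29.2 + j7.515 Ω = 30.15∠14.4° Ω.

Z = 29.2 + j7.515 Ω = 30.15∠14.4° Ω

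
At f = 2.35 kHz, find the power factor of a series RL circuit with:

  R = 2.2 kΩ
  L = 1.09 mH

Step 1 — Angular frequency: ω = 2π·f = 2π·2350 = 1.477e+04 rad/s.
Step 2 — Component impedances:
  R: Z = R = 2200 Ω
  L: Z = jωL = j·1.477e+04·0.00109 = 0 + j16.09 Ω
Step 3 — Series combination: Z_total = R + L = 2200 + j16.09 Ω = 2200∠0.4° Ω.
Step 4 — Power factor: PF = cos(φ) = Re(Z)/|Z| = 2200/2200 = 1.
Step 5 — Type: Im(Z) = 16.09 ⇒ lagging (phase φ = 0.4°).

PF = 1 (lagging, φ = 0.4°)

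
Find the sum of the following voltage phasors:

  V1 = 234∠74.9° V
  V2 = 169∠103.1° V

Step 1 — Convert each phasor to rectangular form:
  V1 = 234·(cos(74.9°) + j·sin(74.9°)) = 60.96 + j225.9 V
  V2 = 169·(cos(103.1°) + j·sin(103.1°)) = -38.3 + j164.6 V
Step 2 — Sum components: V_total = 22.65 + j390.5 V.
Step 3 — Convert to polar: |V_total| = 391.2 V, ∠V_total = 86.7°.

V_total = 391.2∠86.7° V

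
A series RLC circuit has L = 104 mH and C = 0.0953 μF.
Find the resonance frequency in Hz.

Step 1 — Resonance condition Im(Z)=0 gives ω₀ = 1/√(LC).
Step 2 — ω₀ = 1/√(0.104·9.53e-08) = 1.004e+04 rad/s.
Step 3 — f₀ = ω₀/(2π) = 1599 Hz.

f₀ = 1599 Hz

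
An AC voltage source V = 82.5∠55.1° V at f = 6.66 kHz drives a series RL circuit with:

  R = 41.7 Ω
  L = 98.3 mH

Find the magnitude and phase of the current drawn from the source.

Step 1 — Angular frequency: ω = 2π·f = 2π·6660 = 4.185e+04 rad/s.
Step 2 — Component impedances:
  R: Z = R = 41.7 Ω
  L: Z = jωL = j·4.185e+04·0.0983 = 0 + j4113 Ω
Step 3 — Series combination: Z_total = R + L = 41.7 + j4113 Ω = 4114∠89.4° Ω.
Step 4 — Source phasor: V = 82.5∠55.1° V = 47.2 + j67.66 V.
Step 5 — Ohm's law: I = V / Z_total = (47.2 + j67.66) / (41.7 + j4113) = 0.01656 - j0.01131 A.
Step 6 — Convert to polar: |I| = 0.02006 A, ∠I = -34.3°.

I = 0.02006∠-34.3° A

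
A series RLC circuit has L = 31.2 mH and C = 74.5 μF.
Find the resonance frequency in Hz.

Step 1 — Resonance condition Im(Z)=0 gives ω₀ = 1/√(LC).
Step 2 — ω₀ = 1/√(0.0312·7.45e-05) = 655.9 rad/s.
Step 3 — f₀ = ω₀/(2π) = 104.4 Hz.

f₀ = 104.4 Hz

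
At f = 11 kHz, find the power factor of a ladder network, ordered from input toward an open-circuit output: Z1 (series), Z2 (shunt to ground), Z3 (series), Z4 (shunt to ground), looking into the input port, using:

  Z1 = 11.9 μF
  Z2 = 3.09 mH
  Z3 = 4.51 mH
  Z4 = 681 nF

Step 1 — Angular frequency: ω = 2π·f = 2π·1.1e+04 = 6.912e+04 rad/s.
Step 2 — Component impedances:
  Z1: Z = 1/(jωC) = -j/(ω·C) = 0 - j1.216 Ω
  Z2: Z = jωL = j·6.912e+04·0.00309 = 0 + j213.6 Ω
  Z3: Z = jωL = j·6.912e+04·0.00451 = 0 + j311.7 Ω
  Z4: Z = 1/(jωC) = -j/(ω·C) = 0 - j21.25 Ω
Step 3 — Ladder network (open output): work backward from the far end, alternating series and parallel combinations. Z_in = 0 + j121.9 Ω = 121.9∠90.0° Ω.
Step 4 — Power factor: PF = cos(φ) = Re(Z)/|Z| = 0/121.9 = 0.
Step 5 — Type: Im(Z) = 121.9 ⇒ lagging (phase φ = 90.0°).

PF = 0 (lagging, φ = 90.0°)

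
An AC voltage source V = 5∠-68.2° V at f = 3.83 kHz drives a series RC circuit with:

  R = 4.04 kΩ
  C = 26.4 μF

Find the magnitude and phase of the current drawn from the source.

Step 1 — Angular frequency: ω = 2π·f = 2π·3830 = 2.406e+04 rad/s.
Step 2 — Component impedances:
  R: Z = R = 4040 Ω
  C: Z = 1/(jωC) = -j/(ω·C) = 0 - j1.574 Ω
Step 3 — Series combination: Z_total = R + C = 4040 - j1.574 Ω = 4040∠-0.0° Ω.
Step 4 — Source phasor: V = 5∠-68.2° V = 1.857 - j4.642 V.
Step 5 — Ohm's law: I = V / Z_total = (1.857 - j4.642) / (4040 - j1.574) = 0.0004601 - j0.001149 A.
Step 6 — Convert to polar: |I| = 0.001238 A, ∠I = -68.2°.

I = 0.001238∠-68.2° A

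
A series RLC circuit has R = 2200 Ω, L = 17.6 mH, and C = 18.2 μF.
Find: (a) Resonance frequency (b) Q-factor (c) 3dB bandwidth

Step 1 — Resonance condition Im(Z)=0 gives ω₀ = 1/√(LC).
Step 2 — ω₀ = 1/√(0.0176·1.82e-05) = 1767 rad/s.
Step 3 — f₀ = ω₀/(2π) = 281.2 Hz.
Step 4 — Series Q: Q = ω₀L/R = 1767·0.0176/2200 = 0.01414.
Step 5 — 3dB bandwidth: Δω = ω₀/Q = 1.25e+05 rad/s; BW = Δω/(2π) = 1.989e+04 Hz.

(a) f₀ = 281.2 Hz  (b) Q = 0.01414  (c) BW = 1.989e+04 Hz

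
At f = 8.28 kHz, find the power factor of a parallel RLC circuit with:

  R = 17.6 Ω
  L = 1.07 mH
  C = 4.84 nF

Step 1 — Angular frequency: ω = 2π·f = 2π·8280 = 5.202e+04 rad/s.
Step 2 — Component impedances:
  R: Z = R = 17.6 Ω
  L: Z = jωL = j·5.202e+04·0.00107 = 0 + j55.67 Ω
  C: Z = 1/(jωC) = -j/(ω·C) = 0 - j3971 Ω
Step 3 — Parallel combination: 1/Z_total = 1/R + 1/L + 1/C; Z_total = 16.04 + j5.001 Ω = 16.8∠17.3° Ω.
Step 4 — Power factor: PF = cos(φ) = Re(Z)/|Z| = 16.041/16.802 = 0.9547.
Step 5 — Type: Im(Z) = 5.001 ⇒ lagging (phase φ = 17.3°).

PF = 0.9547 (lagging, φ = 17.3°)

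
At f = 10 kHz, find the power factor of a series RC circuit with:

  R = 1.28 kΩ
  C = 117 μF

Step 1 — Angular frequency: ω = 2π·f = 2π·1e+04 = 6.283e+04 rad/s.
Step 2 — Component impedances:
  R: Z = R = 1280 Ω
  C: Z = 1/(jωC) = -j/(ω·C) = 0 - j0.136 Ω
Step 3 — Series combination: Z_total = R + C = 1280 - j0.136 Ω = 1280∠-0.0° Ω.
Step 4 — Power factor: PF = cos(φ) = Re(Z)/|Z| = 1280/1280 = 1.
Step 5 — Type: Im(Z) = -0.136 ⇒ leading (phase φ = -0.0°).

PF = 1 (leading, φ = -0.0°)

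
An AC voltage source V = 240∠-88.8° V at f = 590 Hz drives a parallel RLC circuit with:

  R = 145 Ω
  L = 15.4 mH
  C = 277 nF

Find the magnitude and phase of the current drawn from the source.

Step 1 — Angular frequency: ω = 2π·f = 2π·590 = 3707 rad/s.
Step 2 — Component impedances:
  R: Z = R = 145 Ω
  L: Z = jωL = j·3707·0.0154 = 0 + j57.09 Ω
  C: Z = 1/(jωC) = -j/(ω·C) = 0 - j973.8 Ω
Step 3 — Parallel combination: 1/Z_total = 1/R + 1/L + 1/C; Z_total = 21.59 + j51.62 Ω = 55.95∠67.3° Ω.
Step 4 — Source phasor: V = 240∠-88.8° V = 5.026 - j239.9 V.
Step 5 — Ohm's law: I = V / Z_total = (5.026 - j239.9) / (21.59 + j51.62) = -3.922 - j1.738 A.
Step 6 — Convert to polar: |I| = 4.29 A, ∠I = -156.1°.

I = 4.29∠-156.1° A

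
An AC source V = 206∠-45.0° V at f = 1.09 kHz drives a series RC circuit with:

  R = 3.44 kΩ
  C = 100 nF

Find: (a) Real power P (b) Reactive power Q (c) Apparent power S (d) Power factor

Step 1 — Angular frequency: ω = 2π·f = 2π·1090 = 6849 rad/s.
Step 2 — Component impedances:
  R: Z = R = 3440 Ω
  C: Z = 1/(jωC) = -j/(ω·C) = 0 - j1460 Ω
Step 3 — Series combination: Z_total = R + C = 3440 - j1460 Ω = 3737∠-23.0° Ω.
Step 4 — Source phasor: V = 206∠-45.0° V = 145.7 - j145.7 V.
Step 5 — Current: I = V / Z = 0.05111 - j0.02065 A = 0.05512∠-22.0° A.
Step 6 — Complex power: S = V·I* = 10.45 - j4.437 VA.
Step 7 — Real power: P = Re(S) = 10.45 W.
Step 8 — Reactive power: Q = Im(S) = -4.437 VAR.
Step 9 — Apparent power: |S| = 11.36 VA.
Step 10 — Power factor: PF = P/|S| = 0.9205 (leading).

(a) P = 10.45 W  (b) Q = -4.437 VAR  (c) S = 11.36 VA  (d) PF = 0.9205 (leading)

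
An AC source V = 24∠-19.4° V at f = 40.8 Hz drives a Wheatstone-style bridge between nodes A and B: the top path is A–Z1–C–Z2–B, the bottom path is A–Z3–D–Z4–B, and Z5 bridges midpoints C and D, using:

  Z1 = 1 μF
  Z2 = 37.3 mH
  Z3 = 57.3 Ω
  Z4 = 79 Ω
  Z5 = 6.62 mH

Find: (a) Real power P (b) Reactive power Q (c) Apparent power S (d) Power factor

Step 1 — Angular frequency: ω = 2π·f = 2π·40.8 = 256.4 rad/s.
Step 2 — Component impedances:
  Z1: Z = 1/(jωC) = -j/(ω·C) = 0 - j3901 Ω
  Z2: Z = jωL = j·256.4·0.0373 = 0 + j9.562 Ω
  Z3: Z = R = 57.3 Ω
  Z4: Z = R = 79 Ω
  Z5: Z = jωL = j·256.4·0.00662 = 0 + j1.697 Ω
Step 3 — Bridge requires nodal analysis (the Z5 bridge couples midpoints C and D, so the two paths cannot be reduced to a simple series/parallel combination). Setting node B to ground and injecting 1 A at node A, the 3-node admittance system at A, C, D solves to V_A = Z_AB = 58.91 + j10.19 Ω = 59.78∠9.8° Ω.
Step 4 — Source phasor: V = 24∠-19.4° V = 22.64 - j7.972 V.
Step 5 — Current: I = V / Z = 0.3504 - j0.1959 A = 0.4014∠-29.2° A.
Step 6 — Complex power: S = V·I* = 9.494 + j1.642 VA.
Step 7 — Real power: P = Re(S) = 9.494 W.
Step 8 — Reactive power: Q = Im(S) = 1.642 VAR.
Step 9 — Apparent power: |S| = 9.635 VA.
Step 10 — Power factor: PF = P/|S| = 0.9854 (lagging).

(a) P = 9.494 W  (b) Q = 1.642 VAR  (c) S = 9.635 VA  (d) PF = 0.9854 (lagging)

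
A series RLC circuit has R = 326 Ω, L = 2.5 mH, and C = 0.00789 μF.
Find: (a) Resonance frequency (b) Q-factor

Step 1 — Resonance condition Im(Z)=0 gives ω₀ = 1/√(LC).
Step 2 — ω₀ = 1/√(0.0025·7.89e-09) = 2.252e+05 rad/s.
Step 3 — f₀ = ω₀/(2π) = 3.584e+04 Hz.
Step 4 — Series Q: Q = ω₀L/R = 2.252e+05·0.0025/326 = 1.727.

(a) f₀ = 3.584e+04 Hz  (b) Q = 1.727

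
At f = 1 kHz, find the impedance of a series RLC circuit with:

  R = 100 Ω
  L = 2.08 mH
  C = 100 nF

Step 1 — Angular frequency: ω = 2π·f = 2π·1000 = 6283 rad/s.
Step 2 — Component impedances:
  R: Z = R = 100 Ω
  L: Z = jωL = j·6283·0.00208 = 0 + j13.07 Ω
  C: Z = 1/(jωC) = -j/(ω·C) = 0 - j1592 Ω
Step 3 — Series combination: Z_total = R + L + C = 100 - j1578 Ω = 1582∠-86.4° Ω.

Z = 100 - j1578 Ω = 1582∠-86.4° Ω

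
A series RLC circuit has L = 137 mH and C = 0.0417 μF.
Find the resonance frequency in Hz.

Step 1 — Resonance condition Im(Z)=0 gives ω₀ = 1/√(LC).
Step 2 — ω₀ = 1/√(0.137·4.17e-08) = 1.323e+04 rad/s.
Step 3 — f₀ = ω₀/(2π) = 2106 Hz.

f₀ = 2106 Hz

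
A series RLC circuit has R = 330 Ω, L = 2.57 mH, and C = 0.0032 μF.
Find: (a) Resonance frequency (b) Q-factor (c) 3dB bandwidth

Step 1 — Resonance: ω₀ = 1/√(LC) = 1/√(0.00257·3.2e-09) = 3.487e+05 rad/s.
Step 2 — f₀ = ω₀/(2π) = 5.55e+04 Hz.
Step 3 — Series Q: Q = ω₀L/R = 3.487e+05·0.00257/330 = 2.716.
Step 4 — Bandwidth: Δω = ω₀/Q = 1.284e+05 rad/s; BW = Δω/(2π) = 2.044e+04 Hz.

(a) f₀ = 5.55e+04 Hz  (b) Q = 2.716  (c) BW = 2.044e+04 Hz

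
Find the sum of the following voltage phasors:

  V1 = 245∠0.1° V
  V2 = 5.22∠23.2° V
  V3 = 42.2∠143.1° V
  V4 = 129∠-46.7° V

Step 1 — Convert each phasor to rectangular form:
  V1 = 245·(cos(0.1°) + j·sin(0.1°)) = 245 + j0.4276 V
  V2 = 5.22·(cos(23.2°) + j·sin(23.2°)) = 4.798 + j2.056 V
  V3 = 42.2·(cos(143.1°) + j·sin(143.1°)) = -33.75 + j25.34 V
  V4 = 129·(cos(-46.7°) + j·sin(-46.7°)) = 88.47 - j93.88 V
Step 2 — Sum components: V_total = 304.5 - j66.06 V.
Step 3 — Convert to polar: |V_total| = 311.6 V, ∠V_total = -12.2°.

V_total = 311.6∠-12.2° V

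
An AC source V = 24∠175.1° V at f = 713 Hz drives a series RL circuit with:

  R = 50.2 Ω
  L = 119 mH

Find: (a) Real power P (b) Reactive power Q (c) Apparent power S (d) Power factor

Step 1 — Angular frequency: ω = 2π·f = 2π·713 = 4480 rad/s.
Step 2 — Component impedances:
  R: Z = R = 50.2 Ω
  L: Z = jωL = j·4480·0.119 = 0 + j533.1 Ω
Step 3 — Series combination: Z_total = R + L = 50.2 + j533.1 Ω = 535.5∠84.6° Ω.
Step 4 — Source phasor: V = 24∠175.1° V = -23.91 + j2.05 V.
Step 5 — Current: I = V / Z = -0.000375 + j0.04482 A = 0.04482∠90.5° A.
Step 6 — Complex power: S = V·I* = 0.1008 + j1.071 VA.
Step 7 — Real power: P = Re(S) = 0.1008 W.
Step 8 — Reactive power: Q = Im(S) = 1.071 VAR.
Step 9 — Apparent power: |S| = 1.076 VA.
Step 10 — Power factor: PF = P/|S| = 0.09375 (lagging).

(a) P = 0.1008 W  (b) Q = 1.071 VAR  (c) S = 1.076 VA  (d) PF = 0.09375 (lagging)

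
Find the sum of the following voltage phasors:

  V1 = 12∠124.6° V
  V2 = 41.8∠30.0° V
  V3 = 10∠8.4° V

Step 1 — Convert each phasor to rectangular form:
  V1 = 12·(cos(124.6°) + j·sin(124.6°)) = -6.814 + j9.878 V
  V2 = 41.8·(cos(30.0°) + j·sin(30.0°)) = 36.2 + j20.9 V
  V3 = 10·(cos(8.4°) + j·sin(8.4°)) = 9.893 + j1.461 V
Step 2 — Sum components: V_total = 39.28 + j32.24 V.
Step 3 — Convert to polar: |V_total| = 50.81 V, ∠V_total = 39.4°.

V_total = 50.81∠39.4° V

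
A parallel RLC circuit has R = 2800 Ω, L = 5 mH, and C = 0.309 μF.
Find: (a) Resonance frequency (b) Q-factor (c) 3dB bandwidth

Step 1 — Resonance: ω₀ = 1/√(LC) = 1/√(0.005·3.09e-07) = 2.544e+04 rad/s.
Step 2 — f₀ = ω₀/(2π) = 4049 Hz.
Step 3 — Parallel Q: Q = R/(ω₀L) = 2800/(2.544e+04·0.005) = 22.01.
Step 4 — Bandwidth: Δω = ω₀/Q = 1156 rad/s; BW = Δω/(2π) = 184 Hz.

(a) f₀ = 4049 Hz  (b) Q = 22.01  (c) BW = 184 Hz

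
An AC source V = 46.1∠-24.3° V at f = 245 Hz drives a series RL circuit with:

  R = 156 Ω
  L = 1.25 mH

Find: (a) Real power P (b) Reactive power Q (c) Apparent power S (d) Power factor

Step 1 — Angular frequency: ω = 2π·f = 2π·245 = 1539 rad/s.
Step 2 — Component impedances:
  R: Z = R = 156 Ω
  L: Z = jωL = j·1539·0.00125 = 0 + j1.924 Ω
Step 3 — Series combination: Z_total = R + L = 156 + j1.924 Ω = 156∠0.7° Ω.
Step 4 — Source phasor: V = 46.1∠-24.3° V = 42.02 - j18.97 V.
Step 5 — Current: I = V / Z = 0.2678 - j0.1249 A = 0.2955∠-25.0° A.
Step 6 — Complex power: S = V·I* = 13.62 + j0.168 VA.
Step 7 — Real power: P = Re(S) = 13.62 W.
Step 8 — Reactive power: Q = Im(S) = 0.168 VAR.
Step 9 — Apparent power: |S| = 13.62 VA.
Step 10 — Power factor: PF = P/|S| = 0.9999 (lagging).

(a) P = 13.62 W  (b) Q = 0.168 VAR  (c) S = 13.62 VA  (d) PF = 0.9999 (lagging)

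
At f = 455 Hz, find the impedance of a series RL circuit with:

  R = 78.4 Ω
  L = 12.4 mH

Step 1 — Angular frequency: ω = 2π·f = 2π·455 = 2859 rad/s.
Step 2 — Component impedances:
  R: Z = R = 78.4 Ω
  L: Z = jωL = j·2859·0.0124 = 0 + j35.45 Ω
Step 3 — Series combination: Z_total = R + L = 78.4 + j35.45 Ω = 86.04∠24.3° Ω.

Z = 78.4 + j35.45 Ω = 86.04∠24.3° Ω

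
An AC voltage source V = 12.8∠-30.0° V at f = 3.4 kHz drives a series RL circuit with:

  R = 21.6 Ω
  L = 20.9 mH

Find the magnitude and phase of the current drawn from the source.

Step 1 — Angular frequency: ω = 2π·f = 2π·3400 = 2.136e+04 rad/s.
Step 2 — Component impedances:
  R: Z = R = 21.6 Ω
  L: Z = jωL = j·2.136e+04·0.0209 = 0 + j446.5 Ω
Step 3 — Series combination: Z_total = R + L = 21.6 + j446.5 Ω = 447∠87.2° Ω.
Step 4 — Source phasor: V = 12.8∠-30.0° V = 11.09 - j6.4 V.
Step 5 — Ohm's law: I = V / Z_total = (11.09 - j6.4) / (21.6 + j446.5) = -0.0131 - j0.02546 A.
Step 6 — Convert to polar: |I| = 0.02864 A, ∠I = -117.2°.

I = 0.02864∠-117.2° A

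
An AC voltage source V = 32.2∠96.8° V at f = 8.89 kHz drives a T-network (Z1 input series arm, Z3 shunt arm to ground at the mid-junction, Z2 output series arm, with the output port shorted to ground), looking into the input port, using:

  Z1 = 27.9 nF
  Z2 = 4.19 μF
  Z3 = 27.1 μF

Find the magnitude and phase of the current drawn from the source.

Step 1 — Angular frequency: ω = 2π·f = 2π·8890 = 5.586e+04 rad/s.
Step 2 — Component impedances:
  Z1: Z = 1/(jωC) = -j/(ω·C) = 0 - j641.7 Ω
  Z2: Z = 1/(jωC) = -j/(ω·C) = 0 - j4.273 Ω
  Z3: Z = 1/(jωC) = -j/(ω·C) = 0 - j0.6606 Ω
Step 3 — With the output port shorted to ground, the output series arm Z2 runs from the junction to ground; the shunt arm Z3 also runs from the junction to ground. They appear in parallel: Z3 || Z2 = 0 - j0.5722 Ω.
Step 4 — Series with input arm Z1: Z_in = Z1 + (Z3 || Z2) = 0 - j642.2 Ω = 642.2∠-90.0° Ω.
Step 5 — Source phasor: V = 32.2∠96.8° V = -3.813 + j31.97 V.
Step 6 — Ohm's law: I = V / Z_total = (-3.813 + j31.97) / (0 - j642.2) = -0.04978 - j0.005936 A.
Step 7 — Convert to polar: |I| = 0.05014 A, ∠I = -173.2°.

I = 0.05014∠-173.2° A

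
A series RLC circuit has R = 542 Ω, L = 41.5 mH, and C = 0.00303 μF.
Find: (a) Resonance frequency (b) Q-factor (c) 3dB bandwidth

Step 1 — Resonance condition Im(Z)=0 gives ω₀ = 1/√(LC).
Step 2 — ω₀ = 1/√(0.0415·3.03e-09) = 8.918e+04 rad/s.
Step 3 — f₀ = ω₀/(2π) = 1.419e+04 Hz.
Step 4 — Series Q: Q = ω₀L/R = 8.918e+04·0.0415/542 = 6.828.
Step 5 — 3dB bandwidth: Δω = ω₀/Q = 1.306e+04 rad/s; BW = Δω/(2π) = 2079 Hz.

(a) f₀ = 1.419e+04 Hz  (b) Q = 6.828  (c) BW = 2079 Hz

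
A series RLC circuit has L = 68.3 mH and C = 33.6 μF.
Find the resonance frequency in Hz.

Step 1 — Resonance condition Im(Z)=0 gives ω₀ = 1/√(LC).
Step 2 — ω₀ = 1/√(0.0683·3.36e-05) = 660.1 rad/s.
Step 3 — f₀ = ω₀/(2π) = 105.1 Hz.

f₀ = 105.1 Hz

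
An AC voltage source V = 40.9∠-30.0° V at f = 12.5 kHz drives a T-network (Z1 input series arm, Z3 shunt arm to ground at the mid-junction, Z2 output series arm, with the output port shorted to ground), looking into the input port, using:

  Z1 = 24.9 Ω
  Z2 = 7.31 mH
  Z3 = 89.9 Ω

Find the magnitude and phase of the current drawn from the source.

Step 1 — Angular frequency: ω = 2π·f = 2π·1.25e+04 = 7.854e+04 rad/s.
Step 2 — Component impedances:
  Z1: Z = R = 24.9 Ω
  Z2: Z = jωL = j·7.854e+04·0.00731 = 0 + j574.1 Ω
  Z3: Z = R = 89.9 Ω
Step 3 — With the output port shorted to ground, the output series arm Z2 runs from the junction to ground; the shunt arm Z3 also runs from the junction to ground. They appear in parallel: Z3 || Z2 = 87.75 + j13.74 Ω.
Step 4 — Series with input arm Z1: Z_in = Z1 + (Z3 || Z2) = 112.6 + j13.74 Ω = 113.5∠7.0° Ω.
Step 5 — Source phasor: V = 40.9∠-30.0° V = 35.42 - j20.45 V.
Step 6 — Ohm's law: I = V / Z_total = (35.42 - j20.45) / (112.6 + j13.74) = 0.288 - j0.2167 A.
Step 7 — Convert to polar: |I| = 0.3604 A, ∠I = -37.0°.

I = 0.3604∠-37.0° A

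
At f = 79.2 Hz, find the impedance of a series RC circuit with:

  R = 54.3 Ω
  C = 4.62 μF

Step 1 — Angular frequency: ω = 2π·f = 2π·79.2 = 497.6 rad/s.
Step 2 — Component impedances:
  R: Z = R = 54.3 Ω
  C: Z = 1/(jωC) = -j/(ω·C) = 0 - j435 Ω
Step 3 — Series combination: Z_total = R + C = 54.3 - j435 Ω = 438.3∠-82.9° Ω.

Z = 54.3 - j435 Ω = 438.3∠-82.9° Ω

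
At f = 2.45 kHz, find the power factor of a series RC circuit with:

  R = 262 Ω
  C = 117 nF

Step 1 — Angular frequency: ω = 2π·f = 2π·2450 = 1.539e+04 rad/s.
Step 2 — Component impedances:
  R: Z = R = 262 Ω
  C: Z = 1/(jωC) = -j/(ω·C) = 0 - j555.2 Ω
Step 3 — Series combination: Z_total = R + C = 262 - j555.2 Ω = 613.9∠-64.7° Ω.
Step 4 — Power factor: PF = cos(φ) = Re(Z)/|Z| = 262/613.9 = 0.4268.
Step 5 — Type: Im(Z) = -555.2 ⇒ leading (phase φ = -64.7°).

PF = 0.4268 (leading, φ = -64.7°)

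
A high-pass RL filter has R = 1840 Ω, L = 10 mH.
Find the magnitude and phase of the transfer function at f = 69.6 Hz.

Step 1 — Angular frequency: ω = 2π·69.6 = 437.3 rad/s.
Step 2 — Transfer function: H(jω) = jωL/(R + jωL).
Step 3 — Numerator jωL = j·4.373; denominator R + jωL = 1840 + j4.373.
Step 4 — H = 5.649e-06 + j0.002377.
Step 5 — Magnitude: |H| = 0.002377 (-52.5 dB); phase: φ = 89.9°.

|H| = 0.002377 (-52.5 dB), φ = 89.9°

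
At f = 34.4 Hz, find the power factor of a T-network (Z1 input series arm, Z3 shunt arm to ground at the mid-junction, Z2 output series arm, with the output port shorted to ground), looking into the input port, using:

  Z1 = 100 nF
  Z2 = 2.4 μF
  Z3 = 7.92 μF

Step 1 — Angular frequency: ω = 2π·f = 2π·34.4 = 216.1 rad/s.
Step 2 — Component impedances:
  Z1: Z = 1/(jωC) = -j/(ω·C) = 0 - j4.627e+04 Ω
  Z2: Z = 1/(jωC) = -j/(ω·C) = 0 - j1928 Ω
  Z3: Z = 1/(jωC) = -j/(ω·C) = 0 - j584.2 Ω
Step 3 — With the output port shorted to ground, the output series arm Z2 runs from the junction to ground; the shunt arm Z3 also runs from the junction to ground. They appear in parallel: Z3 || Z2 = 0 - j448.3 Ω.
Step 4 — Series with input arm Z1: Z_in = Z1 + (Z3 || Z2) = 0 - j4.671e+04 Ω = 4.671e+04∠-90.0° Ω.
Step 5 — Power factor: PF = cos(φ) = Re(Z)/|Z| = 0/4.671e+04 = 0.
Step 6 — Type: Im(Z) = -4.671e+04 ⇒ leading (phase φ = -90.0°).

PF = 0 (leading, φ = -90.0°)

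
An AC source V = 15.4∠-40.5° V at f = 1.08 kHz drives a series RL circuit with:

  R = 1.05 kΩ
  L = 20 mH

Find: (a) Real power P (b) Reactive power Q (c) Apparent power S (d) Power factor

Step 1 — Angular frequency: ω = 2π·f = 2π·1080 = 6786 rad/s.
Step 2 — Component impedances:
  R: Z = R = 1050 Ω
  L: Z = jωL = j·6786·0.02 = 0 + j135.7 Ω
Step 3 — Series combination: Z_total = R + L = 1050 + j135.7 Ω = 1059∠7.4° Ω.
Step 4 — Source phasor: V = 15.4∠-40.5° V = 11.71 - j10 V.
Step 5 — Current: I = V / Z = 0.009758 - j0.01079 A = 0.01455∠-47.9° A.
Step 6 — Complex power: S = V·I* = 0.2222 + j0.02871 VA.
Step 7 — Real power: P = Re(S) = 0.2222 W.
Step 8 — Reactive power: Q = Im(S) = 0.02871 VAR.
Step 9 — Apparent power: |S| = 0.224 VA.
Step 10 — Power factor: PF = P/|S| = 0.9917 (lagging).

(a) P = 0.2222 W  (b) Q = 0.02871 VAR  (c) S = 0.224 VA  (d) PF = 0.9917 (lagging)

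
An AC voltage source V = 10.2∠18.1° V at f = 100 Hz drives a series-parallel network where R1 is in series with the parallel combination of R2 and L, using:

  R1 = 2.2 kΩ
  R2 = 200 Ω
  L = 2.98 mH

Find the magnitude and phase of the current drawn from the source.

Step 1 — Angular frequency: ω = 2π·f = 2π·100 = 628.3 rad/s.
Step 2 — Component impedances:
  R1: Z = R = 2200 Ω
  R2: Z = R = 200 Ω
  L: Z = jωL = j·628.3·0.00298 = 0 + j1.872 Ω
Step 3 — Parallel branch: R2 || L = 1/(1/R2 + 1/L) = 0.01753 + j1.872 Ω.
Step 4 — Series with R1: Z_total = R1 + (R2 || L) = 2200 + j1.872 Ω = 2200∠0.0° Ω.
Step 5 — Source phasor: V = 10.2∠18.1° V = 9.695 + j3.169 V.
Step 6 — Ohm's law: I = V / Z_total = (9.695 + j3.169) / (2200 + j1.872) = 0.004408 + j0.001437 A.
Step 7 — Convert to polar: |I| = 0.004636 A, ∠I = 18.1°.

I = 0.004636∠18.1° A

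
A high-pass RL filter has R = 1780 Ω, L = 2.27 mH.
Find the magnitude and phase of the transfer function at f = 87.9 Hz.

Step 1 — Angular frequency: ω = 2π·87.9 = 552.3 rad/s.
Step 2 — Transfer function: H(jω) = jωL/(R + jωL).
Step 3 — Numerator jωL = j·1.254; denominator R + jωL = 1780 + j1.254.
Step 4 — H = 4.961e-07 + j0.0007043.
Step 5 — Magnitude: |H| = 0.0007043 (-63.0 dB); phase: φ = 90.0°.

|H| = 0.0007043 (-63.0 dB), φ = 90.0°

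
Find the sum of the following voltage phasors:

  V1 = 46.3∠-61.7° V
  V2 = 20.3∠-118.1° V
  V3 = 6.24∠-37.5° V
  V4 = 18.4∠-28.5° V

Step 1 — Convert each phasor to rectangular form:
  V1 = 46.3·(cos(-61.7°) + j·sin(-61.7°)) = 21.95 - j40.77 V
  V2 = 20.3·(cos(-118.1°) + j·sin(-118.1°)) = -9.562 - j17.91 V
  V3 = 6.24·(cos(-37.5°) + j·sin(-37.5°)) = 4.951 - j3.799 V
  V4 = 18.4·(cos(-28.5°) + j·sin(-28.5°)) = 16.17 - j8.78 V
Step 2 — Sum components: V_total = 33.51 - j71.25 V.
Step 3 — Convert to polar: |V_total| = 78.74 V, ∠V_total = -64.8°.

V_total = 78.74∠-64.8° V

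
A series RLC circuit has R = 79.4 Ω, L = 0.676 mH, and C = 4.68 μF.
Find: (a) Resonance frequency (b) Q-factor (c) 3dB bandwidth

Step 1 — Resonance condition Im(Z)=0 gives ω₀ = 1/√(LC).
Step 2 — ω₀ = 1/√(0.000676·4.68e-06) = 1.778e+04 rad/s.
Step 3 — f₀ = ω₀/(2π) = 2830 Hz.
Step 4 — Series Q: Q = ω₀L/R = 1.778e+04·0.000676/79.4 = 0.1514.
Step 5 — 3dB bandwidth: Δω = ω₀/Q = 1.175e+05 rad/s; BW = Δω/(2π) = 1.869e+04 Hz.

(a) f₀ = 2830 Hz  (b) Q = 0.1514  (c) BW = 1.869e+04 Hz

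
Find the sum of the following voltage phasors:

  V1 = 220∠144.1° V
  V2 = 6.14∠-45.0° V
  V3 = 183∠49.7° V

Step 1 — Convert each phasor to rectangular form:
  V1 = 220·(cos(144.1°) + j·sin(144.1°)) = -178.2 + j129 V
  V2 = 6.14·(cos(-45.0°) + j·sin(-45.0°)) = 4.342 - j4.342 V
  V3 = 183·(cos(49.7°) + j·sin(49.7°)) = 118.4 + j139.6 V
Step 2 — Sum components: V_total = -55.5 + j264.2 V.
Step 3 — Convert to polar: |V_total| = 270 V, ∠V_total = 101.9°.

V_total = 270∠101.9° V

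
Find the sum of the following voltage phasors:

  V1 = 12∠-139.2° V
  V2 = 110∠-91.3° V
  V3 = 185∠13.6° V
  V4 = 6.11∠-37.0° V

Step 1 — Convert each phasor to rectangular form:
  V1 = 12·(cos(-139.2°) + j·sin(-139.2°)) = -9.084 - j7.841 V
  V2 = 110·(cos(-91.3°) + j·sin(-91.3°)) = -2.496 - j110 V
  V3 = 185·(cos(13.6°) + j·sin(13.6°)) = 179.8 + j43.5 V
  V4 = 6.11·(cos(-37.0°) + j·sin(-37.0°)) = 4.88 - j3.677 V
Step 2 — Sum components: V_total = 173.1 - j77.99 V.
Step 3 — Convert to polar: |V_total| = 189.9 V, ∠V_total = -24.3°.

V_total = 189.9∠-24.3° V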